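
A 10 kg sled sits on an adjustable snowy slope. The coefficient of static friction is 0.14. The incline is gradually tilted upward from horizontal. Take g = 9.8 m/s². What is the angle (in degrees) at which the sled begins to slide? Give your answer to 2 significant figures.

At the threshold of sliding, static friction is at its maximum μ_s N and exactly balances the weight component along the incline: mg sin θ = μ_s mg cos θ.
Hence tan θ = μ_s = 0.14, so θ = arctan(0.14) = 7.9696°.

8.0°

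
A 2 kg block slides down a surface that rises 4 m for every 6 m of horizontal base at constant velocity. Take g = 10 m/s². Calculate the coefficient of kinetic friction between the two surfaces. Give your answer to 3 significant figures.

At constant velocity the net force along the incline is zero: mg sin 33.69° = μ mg cos 33.69°.
So μ = tan 33.69° = 0.5547 / 0.8321 = 0.6666.

0.667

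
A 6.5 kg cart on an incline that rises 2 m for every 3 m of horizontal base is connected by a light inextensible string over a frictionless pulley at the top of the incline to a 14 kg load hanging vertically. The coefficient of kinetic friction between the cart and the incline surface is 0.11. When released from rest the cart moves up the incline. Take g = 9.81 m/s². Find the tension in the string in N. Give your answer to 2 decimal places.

71.69 N

For the cart on the incline: the weight component along the slope is m₁g sin 33.69° = 6.5 × 9.81 × 0.5547 = 35.370 N and the normal force is N = m₁g cos 33.69° = 53.056 N.
Kinetic friction opposes the cart's motion up the incline: f = μN = 0.11 × 53.056 = 5.836 N acting down the slope.
Newton's second law for the cart (up-slope positive): T − 35.370 − 5.836 = 6.5 a. For the hanging load (downward positive): 14 × 9.81 − T = 14 a.
Adding the two equations eliminates T: 96.134 = 20.5 a, so a = 4.6895 m/s².
Then from the hanging load's equation, T = 14 × (9.81 − 4.6895) = 71.687 N.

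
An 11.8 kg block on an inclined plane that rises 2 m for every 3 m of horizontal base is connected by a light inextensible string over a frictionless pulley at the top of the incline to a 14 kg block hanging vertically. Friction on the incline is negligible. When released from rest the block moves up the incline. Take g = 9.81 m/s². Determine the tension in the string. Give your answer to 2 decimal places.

For the block on the incline: the weight component along the slope is m₁g sin 33.69° = 11.8 × 9.81 × 0.5547 = 64.211 N and the normal force is N = m₁g cos 33.69° = 96.316 N.
Newton's second law for the block (up-slope positive): T − 64.211 = 11.8 a. For the hanging block (downward positive): 14 × 9.81 − T = 14 a.
Adding the two equations eliminates T: 73.129 = 25.8 a, so a = 2.8345 m/s².
Then from the hanging block's equation, T = 14 × (9.81 − 2.8345) = 97.657 N.

97.66 N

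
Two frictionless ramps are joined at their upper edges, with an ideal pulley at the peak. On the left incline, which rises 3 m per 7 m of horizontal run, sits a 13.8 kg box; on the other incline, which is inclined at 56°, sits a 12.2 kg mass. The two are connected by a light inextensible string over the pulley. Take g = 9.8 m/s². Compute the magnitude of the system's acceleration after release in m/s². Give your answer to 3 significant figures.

1.76 m/s²

Resolve each weight along its own incline: the 13.8 kg mass has component 13.8 × 9.8 × sin 23.20° = 53.274 N down its slope, and the 12.2 kg mass has 12.2 × 9.8 × sin 56° = 99.120 N down its slope.
The 12.2 kg side's 99.120 N exceeds the other side's 53.274 N, so that mass slides down and the 13.8 kg mass slides up. Taking that direction as positive, Newton's second law for the whole system gives 99.120 − 53.274 = (13.8 + 12.2) a, so a = 45.846 / 26 = 1.7633 m/s².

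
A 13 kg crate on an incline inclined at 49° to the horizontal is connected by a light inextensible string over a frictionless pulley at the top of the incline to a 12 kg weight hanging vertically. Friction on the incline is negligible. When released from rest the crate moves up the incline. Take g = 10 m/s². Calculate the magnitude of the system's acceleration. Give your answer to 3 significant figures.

For the crate on the incline: the weight component along the slope is m₁g sin 49° = 13 × 10 × 0.7547 = 98.111 N and the normal force is N = m₁g cos 49° = 85.288 N.
Newton's second law for the crate (up-slope positive): T − 98.111 = 13 a. For the hanging weight (downward positive): 12 × 10 − T = 12 a.
Adding the two equations eliminates T: 21.889 = 25 a, so a = 0.8756 m/s².

0.876 m/s²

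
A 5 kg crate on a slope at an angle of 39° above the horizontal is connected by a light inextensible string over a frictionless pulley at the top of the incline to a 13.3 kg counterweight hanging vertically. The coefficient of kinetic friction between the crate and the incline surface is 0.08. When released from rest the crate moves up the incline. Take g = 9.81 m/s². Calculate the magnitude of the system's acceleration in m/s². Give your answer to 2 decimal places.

5.28 m/s²

For the crate on the incline: the weight component along the slope is m₁g sin 39° = 5 × 9.81 × 0.6293 = 30.867 N and the normal force is N = m₁g cos 39° = 38.119 N.
Kinetic friction opposes the crate's motion up the incline: f = μN = 0.08 × 38.119 = 3.050 N acting down the slope.
Newton's second law for the crate (up-slope positive): T − 30.867 − 3.050 = 5 a. For the hanging counterweight (downward positive): 13.3 × 9.81 − T = 13.3 a.
Adding the two equations eliminates T: 96.556 = 18.3 a, so a = 5.2763 m/s².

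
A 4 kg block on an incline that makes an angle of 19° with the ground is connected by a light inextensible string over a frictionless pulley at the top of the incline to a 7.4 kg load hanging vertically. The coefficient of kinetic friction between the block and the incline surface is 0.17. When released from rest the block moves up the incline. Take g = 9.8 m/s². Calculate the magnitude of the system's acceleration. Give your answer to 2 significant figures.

For the block on the incline: the weight component along the slope is m₁g sin 19° = 4 × 9.8 × 0.3256 = 12.764 N and the normal force is N = m₁g cos 19° = 37.064 N.
Kinetic friction opposes the block's motion up the incline: f = μN = 0.17 × 37.064 = 6.301 N acting down the slope.
Newton's second law for the block (up-slope positive): T − 12.764 − 6.301 = 4 a. For the hanging load (downward positive): 7.4 × 9.8 − T = 7.4 a.
Adding the two equations eliminates T: 53.455 = 11.4 a, so a = 4.6890 m/s².

4.7 m/s²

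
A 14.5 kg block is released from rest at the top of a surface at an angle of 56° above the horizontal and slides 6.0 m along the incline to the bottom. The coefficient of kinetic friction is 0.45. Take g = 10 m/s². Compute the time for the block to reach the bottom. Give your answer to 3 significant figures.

1.44 s

The weight component along the incline is mg sin 56° = 120.210 N and the normal force is N = mg cos 56° = 81.083 N.
Friction up the slope is f = μN = 0.45 × 81.083 = 36.487 N, so the net downslope force is 120.210 − 36.487 = 83.723 N and a = 83.723 / 14.5 = 5.7740 m/s².
Starting from rest, L = ½at², so t = √(2L/a) = √(2 × 6.0 / 5.7740) = 1.4416 s.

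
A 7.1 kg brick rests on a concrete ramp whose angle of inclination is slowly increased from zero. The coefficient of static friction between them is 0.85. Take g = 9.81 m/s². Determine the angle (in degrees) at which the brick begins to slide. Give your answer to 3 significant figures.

At the threshold of sliding, static friction is at its maximum μ_s N and exactly balances the weight component along the incline: mg sin θ = μ_s mg cos θ.
Hence tan θ = μ_s = 0.85, so θ = arctan(0.85) = 40.3645°.

40.4°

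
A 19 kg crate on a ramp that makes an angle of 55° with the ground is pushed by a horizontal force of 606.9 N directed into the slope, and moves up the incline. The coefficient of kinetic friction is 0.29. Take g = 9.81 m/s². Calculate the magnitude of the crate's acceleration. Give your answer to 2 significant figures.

The horizontal push has components F cos 55° = 606.9 × 0.5736 = 348.118 N up the incline and F sin 55° = 606.9 × 0.8192 = 497.172 N pressing into the surface.
The normal force is therefore N = mg cos 55° + F sin 55° = 106.913 + 497.172 = 604.085 N, and kinetic friction down the slope is μN = 0.29 × 604.085 = 175.185 N.
Along the incline: F cos 55° − mg sin 55° − μN = ma, so 348.118 − 152.691 − 175.185 = 19 a, giving a = 1.0654 m/s².

1.1 m/s²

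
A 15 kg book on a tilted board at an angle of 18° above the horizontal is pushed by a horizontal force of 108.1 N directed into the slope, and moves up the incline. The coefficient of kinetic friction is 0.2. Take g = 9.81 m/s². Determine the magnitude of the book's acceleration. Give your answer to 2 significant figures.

1.5 m/s²

The horizontal push has components F cos 18° = 108.1 × 0.9511 = 102.814 N up the incline and F sin 18° = 108.1 × 0.3090 = 33.403 N pressing into the surface.
The normal force is therefore N = mg cos 18° + F sin 18° = 139.954 + 33.403 = 173.357 N, and kinetic friction down the slope is μN = 0.2 × 173.357 = 34.671 N.
Along the incline: F cos 18° − mg sin 18° − μN = ma, so 102.814 − 45.469 − 34.671 = 15 a, giving a = 1.5116 m/s².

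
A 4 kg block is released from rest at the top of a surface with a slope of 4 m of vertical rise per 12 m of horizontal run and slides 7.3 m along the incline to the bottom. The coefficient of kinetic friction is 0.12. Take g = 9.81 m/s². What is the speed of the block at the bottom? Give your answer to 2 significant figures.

5.4 m/s

The weight component along the incline is mg sin 18.43° = 12.409 N and the normal force is N = mg cos 18.43° = 37.226 N.
Friction up the slope is f = μN = 0.12 × 37.226 = 4.467 N, so the net downslope force is 12.409 − 4.467 = 7.942 N and a = 7.942 / 4 = 1.9855 m/s².
Starting from rest over a distance of 7.3 m, v² = 2aL = 2 × 1.9855 × 7.3 = 28.9883, so v = 5.3841 m/s.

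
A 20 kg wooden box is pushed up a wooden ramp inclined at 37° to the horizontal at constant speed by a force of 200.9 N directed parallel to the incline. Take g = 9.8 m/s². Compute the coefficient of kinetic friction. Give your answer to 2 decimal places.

At constant speed ΣF = 0 along the incline. The applied 200.9 N acts up the slope; the weight component mg sin 37° = 117.956 N and kinetic friction μN both act down the slope.
So 200.9 = 117.956 + μ × 156.533, giving μ = (200.9 − 117.956) / 156.533 = 0.5299.

0.53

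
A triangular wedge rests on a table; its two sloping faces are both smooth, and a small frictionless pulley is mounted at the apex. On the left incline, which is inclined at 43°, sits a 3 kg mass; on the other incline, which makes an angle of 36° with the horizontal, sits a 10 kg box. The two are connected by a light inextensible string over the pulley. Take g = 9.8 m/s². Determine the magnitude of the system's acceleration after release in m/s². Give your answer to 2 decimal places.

2.89 m/s²

Resolve each weight along its own incline: the 3 kg mass has component 3 × 9.8 × sin 43° = 20.051 N down its slope, and the 10 kg mass has 10 × 9.8 × sin 36° = 57.603 N down its slope.
The 10 kg side's 57.603 N exceeds the other side's 20.051 N, so that mass slides down and the 3 kg mass slides up. Taking that direction as positive, Newton's second law for the whole system gives 57.603 − 20.051 = (3 + 10) a, so a = 37.552 / 13 = 2.8886 m/s².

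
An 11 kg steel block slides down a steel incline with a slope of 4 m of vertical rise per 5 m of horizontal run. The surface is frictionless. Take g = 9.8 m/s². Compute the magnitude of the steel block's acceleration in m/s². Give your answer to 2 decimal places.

6.12 m/s²

Resolving the weight along the incline: the component pulling the steel block down the slope is mg sin 38.66° = 11 × 9.8 × 0.6247 = 67.343 N, and the normal force is N = mg cos 38.66° = 11 × 9.8 × 0.7809 = 84.181 N.
With no friction the net force along the incline is 67.343 N, so a = g sin 38.66° = 67.343 / 11 = 6.1221 m/s².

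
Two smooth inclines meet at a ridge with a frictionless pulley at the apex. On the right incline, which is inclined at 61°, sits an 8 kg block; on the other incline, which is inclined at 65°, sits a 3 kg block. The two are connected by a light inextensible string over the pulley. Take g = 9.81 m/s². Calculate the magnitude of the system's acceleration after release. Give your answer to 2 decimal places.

Resolve each weight along its own incline: the 8 kg mass has component 8 × 9.81 × sin 61° = 68.640 N down its slope, and the 3 kg mass has 3 × 9.81 × sin 65° = 26.673 N down its slope.
The 8 kg side's 68.640 N exceeds the other side's 26.673 N, so that mass slides down and the 3 kg mass slides up. Taking that direction as positive, Newton's second law for the whole system gives 68.640 − 26.673 = (8 + 3) a, so a = 41.967 / 11 = 3.8152 m/s².

3.82 m/s²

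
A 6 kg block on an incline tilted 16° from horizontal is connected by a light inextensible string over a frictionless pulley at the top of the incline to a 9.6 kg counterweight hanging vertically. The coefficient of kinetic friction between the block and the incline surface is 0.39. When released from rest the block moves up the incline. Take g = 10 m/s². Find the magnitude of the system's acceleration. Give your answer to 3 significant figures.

3.65 m/s²

For the block on the incline: the weight component along the slope is m₁g sin 16° = 6 × 10 × 0.2756 = 16.536 N and the normal force is N = m₁g cos 16° = 57.676 N.
Kinetic friction opposes the block's motion up the incline: f = μN = 0.39 × 57.676 = 22.494 N acting down the slope.
Newton's second law for the block (up-slope positive): T − 16.536 − 22.494 = 6 a. For the hanging counterweight (downward positive): 9.6 × 10 − T = 9.6 a.
Adding the two equations eliminates T: 56.970 = 15.6 a, so a = 3.6519 m/s².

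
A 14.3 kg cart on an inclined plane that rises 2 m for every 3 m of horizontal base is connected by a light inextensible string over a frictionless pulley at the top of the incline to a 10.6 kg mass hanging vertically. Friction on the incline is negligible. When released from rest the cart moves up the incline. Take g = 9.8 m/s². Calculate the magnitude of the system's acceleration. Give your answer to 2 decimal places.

1.05 m/s²

For the cart on the incline: the weight component along the slope is m₁g sin 33.69° = 14.3 × 9.8 × 0.5547 = 77.736 N and the normal force is N = m₁g cos 33.69° = 116.604 N.
Newton's second law for the cart (up-slope positive): T − 77.736 = 14.3 a. For the hanging mass (downward positive): 10.6 × 9.8 − T = 10.6 a.
Adding the two equations eliminates T: 26.144 = 24.9 a, so a = 1.0500 m/s².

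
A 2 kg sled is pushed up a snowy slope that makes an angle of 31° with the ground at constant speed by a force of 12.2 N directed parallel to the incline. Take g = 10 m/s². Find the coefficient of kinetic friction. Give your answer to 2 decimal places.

At constant speed ΣF = 0 along the incline. The applied 12.2 N acts up the slope; the weight component mg sin 31° = 10.301 N and kinetic friction μN both act down the slope.
So 12.2 = 10.301 + μ × 17.143, giving μ = (12.2 − 10.301) / 17.143 = 0.1108.

0.11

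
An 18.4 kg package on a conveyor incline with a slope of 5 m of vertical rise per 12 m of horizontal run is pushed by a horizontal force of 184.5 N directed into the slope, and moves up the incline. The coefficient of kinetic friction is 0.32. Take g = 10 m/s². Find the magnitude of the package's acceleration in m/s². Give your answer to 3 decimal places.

1.222 m/s²

The horizontal push has components F cos 22.62° = 184.5 × 0.9231 = 170.312 N up the incline and F sin 22.62° = 184.5 × 0.3846 = 70.959 N pressing into the surface.
The normal force is therefore N = mg cos 22.62° + F sin 22.62° = 169.850 + 70.959 = 240.809 N, and kinetic friction down the slope is μN = 0.32 × 240.809 = 77.059 N.
Along the incline: F cos 22.62° − mg sin 22.62° − μN = ma, so 170.312 − 70.766 − 77.059 = 18.4 a, giving a = 1.2221 m/s².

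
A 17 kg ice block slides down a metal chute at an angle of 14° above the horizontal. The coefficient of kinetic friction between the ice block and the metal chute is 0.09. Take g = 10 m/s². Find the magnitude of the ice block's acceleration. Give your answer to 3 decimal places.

Resolving the weight along the incline: the component pulling the ice block down the slope is mg sin 14° = 17 × 10 × 0.2419 = 41.123 N, and the normal force is N = mg cos 14° = 17 × 10 × 0.9703 = 164.951 N.
Kinetic friction acts up the slope with magnitude f = μN = 0.09 × 164.951 = 14.846 N.
Net force along the incline is 41.123 − 14.846 = 26.277 N, so a = 26.277 / 17 = 1.5457 m/s².

1.546 m/s²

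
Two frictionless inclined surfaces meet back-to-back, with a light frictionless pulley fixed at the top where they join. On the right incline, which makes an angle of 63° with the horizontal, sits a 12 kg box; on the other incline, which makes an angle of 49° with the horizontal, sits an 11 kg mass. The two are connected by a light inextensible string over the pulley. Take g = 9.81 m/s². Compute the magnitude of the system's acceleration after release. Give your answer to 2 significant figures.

1.0 m/s²

Resolve each weight along its own incline: the 12 kg mass has component 12 × 9.81 × sin 63° = 104.889 N down its slope, and the 11 kg mass has 11 × 9.81 × sin 49° = 81.441 N down its slope.
The 12 kg side's 104.889 N exceeds the other side's 81.441 N, so that mass slides down and the 11 kg mass slides up. Taking that direction as positive, Newton's second law for the whole system gives 104.889 − 81.441 = (12 + 11) a, so a = 23.448 / 23 = 1.0195 m/s².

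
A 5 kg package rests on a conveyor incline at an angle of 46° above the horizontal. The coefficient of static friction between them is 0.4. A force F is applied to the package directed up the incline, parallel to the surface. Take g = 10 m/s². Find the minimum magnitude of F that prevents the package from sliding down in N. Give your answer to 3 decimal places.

The normal force is N = mg cos 46° = 34.733 N. With F at its minimum the package is on the verge of sliding down, so static friction is at its maximum μ_s N = 0.4 × 34.733 = 13.893 N and acts up the slope.
Equilibrium along the incline: F + μ_s N = mg sin 46°, so F = 35.967 − 13.893 = 22.074 N.

22.074 N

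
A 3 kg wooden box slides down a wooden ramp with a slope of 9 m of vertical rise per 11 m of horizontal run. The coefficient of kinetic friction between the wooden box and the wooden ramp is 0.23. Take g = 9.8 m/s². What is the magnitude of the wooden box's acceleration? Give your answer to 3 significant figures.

4.46 m/s²

Resolving the weight along the incline: the component pulling the wooden box down the slope is mg sin 39.29° = 3 × 9.8 × 0.6332 = 18.616 N, and the normal force is N = mg cos 39.29° = 3 × 9.8 × 0.7740 = 22.756 N.
Kinetic friction acts up the slope with magnitude f = μN = 0.23 × 22.756 = 5.234 N.
Net force along the incline is 18.616 − 5.234 = 13.382 N, so a = 13.382 / 3 = 4.4607 m/s².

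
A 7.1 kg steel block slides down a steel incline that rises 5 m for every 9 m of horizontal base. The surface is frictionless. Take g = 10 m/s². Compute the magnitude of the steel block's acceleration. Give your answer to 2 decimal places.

4.86 m/s²

Resolving the weight along the incline: the component pulling the steel block down the slope is mg sin 29.05° = 7.1 × 10 × 0.4856 = 34.478 N, and the normal force is N = mg cos 29.05° = 7.1 × 10 × 0.8742 = 62.068 N.
With no friction the net force along the incline is 34.478 N, so a = g sin 29.05° = 34.478 / 7.1 = 4.8561 m/s².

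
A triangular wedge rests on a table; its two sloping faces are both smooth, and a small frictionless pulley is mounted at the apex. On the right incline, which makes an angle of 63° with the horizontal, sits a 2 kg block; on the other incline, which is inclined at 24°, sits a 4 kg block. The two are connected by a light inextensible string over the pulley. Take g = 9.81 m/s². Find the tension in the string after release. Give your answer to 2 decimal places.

Resolve each weight along its own incline: the 2 kg mass has component 2 × 9.81 × sin 63° = 17.482 N down its slope, and the 4 kg mass has 4 × 9.81 × sin 24° = 15.960 N down its slope.
The 2 kg side's 17.482 N exceeds the other side's 15.960 N, so that mass slides down and the 4 kg mass slides up. Taking that direction as positive, Newton's second law for the whole system gives 17.482 − 15.960 = (2 + 4) a, so a = 1.522 / 6 = 0.2537 m/s².
For the 4 kg mass (up-slope positive): T − 15.960 = 4 × 0.2537, so T = 16.975 N.

16.97 N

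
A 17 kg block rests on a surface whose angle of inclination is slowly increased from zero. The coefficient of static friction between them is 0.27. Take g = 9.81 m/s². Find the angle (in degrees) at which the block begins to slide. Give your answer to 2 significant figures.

15°

At the threshold of sliding, static friction is at its maximum μ_s N and exactly balances the weight component along the incline: mg sin θ = μ_s mg cos θ.
Hence tan θ = μ_s = 0.27, so θ = arctan(0.27) = 15.1096°.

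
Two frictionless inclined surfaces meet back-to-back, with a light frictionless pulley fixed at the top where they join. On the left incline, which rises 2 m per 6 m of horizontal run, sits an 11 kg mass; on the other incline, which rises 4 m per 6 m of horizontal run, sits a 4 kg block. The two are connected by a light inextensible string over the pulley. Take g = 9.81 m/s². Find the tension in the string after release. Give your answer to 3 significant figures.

Resolve each weight along its own incline: the 11 kg mass has component 11 × 9.81 × sin 18.43° = 34.124 N down its slope, and the 4 kg mass has 4 × 9.81 × sin 33.69° = 21.766 N down its slope.
The 11 kg side's 34.124 N exceeds the other side's 21.766 N, so that mass slides down and the 4 kg mass slides up. Taking that direction as positive, Newton's second law for the whole system gives 34.124 − 21.766 = (11 + 4) a, so a = 12.358 / 15 = 0.8239 m/s².
For the 4 kg mass (up-slope positive): T − 21.766 = 4 × 0.8239, so T = 25.062 N.

25.1 N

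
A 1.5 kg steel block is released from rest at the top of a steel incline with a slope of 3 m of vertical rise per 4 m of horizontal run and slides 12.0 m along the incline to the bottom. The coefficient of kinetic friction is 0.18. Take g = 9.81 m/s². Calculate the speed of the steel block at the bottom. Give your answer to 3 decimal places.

The weight component along the incline is mg sin 36.87° = 8.829 N and the normal force is N = mg cos 36.87° = 11.772 N.
Friction up the slope is f = μN = 0.18 × 11.772 = 2.119 N, so the net downslope force is 8.829 − 2.119 = 6.710 N and a = 6.710 / 1.5 = 4.4733 m/s².
Starting from rest over a distance of 12.0 m, v² = 2aL = 2 × 4.4733 × 12.0 = 107.3592, so v = 10.3614 m/s.

10.361 m/s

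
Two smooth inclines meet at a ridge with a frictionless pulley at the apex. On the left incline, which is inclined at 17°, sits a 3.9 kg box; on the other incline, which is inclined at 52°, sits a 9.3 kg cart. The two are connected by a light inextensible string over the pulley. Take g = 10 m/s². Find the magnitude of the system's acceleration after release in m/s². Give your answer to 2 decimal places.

Resolve each weight along its own incline: the 3.9 kg mass has component 3.9 × 10 × sin 17° = 11.402 N down its slope, and the 9.3 kg mass has 9.3 × 10 × sin 52° = 73.285 N down its slope.
The 9.3 kg side's 73.285 N exceeds the other side's 11.402 N, so that mass slides down and the 3.9 kg mass slides up. Taking that direction as positive, Newton's second law for the whole system gives 73.285 − 11.402 = (3.9 + 9.3) a, so a = 61.883 / 13.2 = 4.6881 m/s².

4.69 m/s²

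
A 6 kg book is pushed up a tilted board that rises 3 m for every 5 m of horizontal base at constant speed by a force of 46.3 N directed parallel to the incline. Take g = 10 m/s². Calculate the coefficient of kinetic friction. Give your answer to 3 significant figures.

0.300

At constant speed ΣF = 0 along the incline. The applied 46.3 N acts up the slope; the weight component mg sin 30.96° = 30.870 N and kinetic friction μN both act down the slope.
So 46.3 = 30.870 + μ × 51.450, giving μ = (46.3 − 30.870) / 51.450 = 0.2999.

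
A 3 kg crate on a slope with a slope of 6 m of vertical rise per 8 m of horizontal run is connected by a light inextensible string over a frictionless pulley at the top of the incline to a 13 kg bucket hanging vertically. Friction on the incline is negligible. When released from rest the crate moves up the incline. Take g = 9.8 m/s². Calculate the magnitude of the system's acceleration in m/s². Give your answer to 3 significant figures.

For the crate on the incline: the weight component along the slope is m₁g sin 36.87° = 3 × 9.8 × 0.6000 = 17.640 N and the normal force is N = m₁g cos 36.87° = 23.520 N.
Newton's second law for the crate (up-slope positive): T − 17.640 = 3 a. For the hanging bucket (downward positive): 13 × 9.8 − T = 13 a.
Adding the two equations eliminates T: 109.760 = 16 a, so a = 6.8600 m/s².

6.86 m/s²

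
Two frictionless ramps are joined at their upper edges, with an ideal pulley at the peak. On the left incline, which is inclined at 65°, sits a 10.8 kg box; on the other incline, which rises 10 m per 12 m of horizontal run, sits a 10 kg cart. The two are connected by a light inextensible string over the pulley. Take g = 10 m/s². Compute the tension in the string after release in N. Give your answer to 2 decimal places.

80.30 N

Resolve each weight along its own incline: the 10.8 kg mass has component 10.8 × 10 × sin 65° = 97.881 N down its slope, and the 10 kg mass has 10 × 10 × sin 39.81° = 64.018 N down its slope.
The 10.8 kg side's 97.881 N exceeds the other side's 64.018 N, so that mass slides down and the 10 kg mass slides up. Taking that direction as positive, Newton's second law for the whole system gives 97.881 − 64.018 = (10.8 + 10) a, so a = 33.863 / 20.8 = 1.6280 m/s².
For the 10 kg mass (up-slope positive): T − 64.018 = 10 × 1.6280, so T = 80.298 N.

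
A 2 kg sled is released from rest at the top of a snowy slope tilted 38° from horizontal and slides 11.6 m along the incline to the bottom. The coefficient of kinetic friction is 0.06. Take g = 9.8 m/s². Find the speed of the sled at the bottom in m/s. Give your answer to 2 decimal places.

The weight component along the incline is mg sin 38° = 12.067 N and the normal force is N = mg cos 38° = 15.445 N.
Friction up the slope is f = μN = 0.06 × 15.445 = 0.927 N, so the net downslope force is 12.067 − 0.927 = 11.140 N and a = 11.140 / 2 = 5.5700 m/s².
Starting from rest over a distance of 11.6 m, v² = 2aL = 2 × 5.5700 × 11.6 = 129.2240, so v = 11.3677 m/s.

11.37 m/s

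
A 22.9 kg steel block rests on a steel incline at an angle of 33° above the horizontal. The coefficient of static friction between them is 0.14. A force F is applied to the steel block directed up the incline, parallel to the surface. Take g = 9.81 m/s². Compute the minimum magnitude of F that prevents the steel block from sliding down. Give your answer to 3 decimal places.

95.976 N

The normal force is N = mg cos 33° = 188.407 N. With F at its minimum the steel block is on the verge of sliding down, so static friction is at its maximum μ_s N = 0.14 × 188.407 = 26.377 N and acts up the slope.
Equilibrium along the incline: F + μ_s N = mg sin 33°, so F = 122.353 − 26.377 = 95.976 N.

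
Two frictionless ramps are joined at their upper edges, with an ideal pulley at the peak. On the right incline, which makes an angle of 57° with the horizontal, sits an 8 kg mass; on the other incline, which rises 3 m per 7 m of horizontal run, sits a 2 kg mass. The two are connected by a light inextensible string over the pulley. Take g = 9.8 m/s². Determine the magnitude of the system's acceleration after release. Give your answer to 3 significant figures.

Resolve each weight along its own incline: the 8 kg mass has component 8 × 9.8 × sin 57° = 65.752 N down its slope, and the 2 kg mass has 2 × 9.8 × sin 23.20° = 7.721 N down its slope.
The 8 kg side's 65.752 N exceeds the other side's 7.721 N, so that mass slides down and the 2 kg mass slides up. Taking that direction as positive, Newton's second law for the whole system gives 65.752 − 7.721 = (8 + 2) a, so a = 58.031 / 10 = 5.8031 m/s².

5.80 m/s²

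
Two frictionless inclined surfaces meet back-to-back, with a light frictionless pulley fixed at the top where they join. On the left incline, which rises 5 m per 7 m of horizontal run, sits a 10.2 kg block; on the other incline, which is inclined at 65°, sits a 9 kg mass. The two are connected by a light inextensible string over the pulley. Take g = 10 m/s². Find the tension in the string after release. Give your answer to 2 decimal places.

71.12 N

Resolve each weight along its own incline: the 10.2 kg mass has component 10.2 × 10 × sin 35.54° = 59.286 N down its slope, and the 9 kg mass has 9 × 10 × sin 65° = 81.568 N down its slope.
The 9 kg side's 81.568 N exceeds the other side's 59.286 N, so that mass slides down and the 10.2 kg mass slides up. Taking that direction as positive, Newton's second law for the whole system gives 81.568 − 59.286 = (10.2 + 9) a, so a = 22.282 / 19.2 = 1.1605 m/s².
For the 10.2 kg mass (up-slope positive): T − 59.286 = 10.2 × 1.1605, so T = 71.123 N.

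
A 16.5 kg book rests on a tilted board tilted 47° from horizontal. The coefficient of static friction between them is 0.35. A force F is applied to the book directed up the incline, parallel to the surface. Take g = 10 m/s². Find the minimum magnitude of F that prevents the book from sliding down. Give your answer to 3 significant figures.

81.3 N

The normal force is N = mg cos 47° = 112.530 N. With F at its minimum the book is on the verge of sliding down, so static friction is at its maximum μ_s N = 0.35 × 112.530 = 39.386 N and acts up the slope.
Equilibrium along the incline: F + μ_s N = mg sin 47°, so F = 120.673 − 39.386 = 81.287 N.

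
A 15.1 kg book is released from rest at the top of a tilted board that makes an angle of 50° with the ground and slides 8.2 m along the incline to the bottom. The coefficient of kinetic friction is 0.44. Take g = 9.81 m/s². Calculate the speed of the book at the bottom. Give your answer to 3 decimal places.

8.817 m/s

The weight component along the incline is mg sin 50° = 113.475 N and the normal force is N = mg cos 50° = 95.217 N.
Friction up the slope is f = μN = 0.44 × 95.217 = 41.895 N, so the net downslope force is 113.475 − 41.895 = 71.580 N and a = 71.580 / 15.1 = 4.7404 m/s².
Starting from rest over a distance of 8.2 m, v² = 2aL = 2 × 4.7404 × 8.2 = 77.7426, so v = 8.8172 m/s.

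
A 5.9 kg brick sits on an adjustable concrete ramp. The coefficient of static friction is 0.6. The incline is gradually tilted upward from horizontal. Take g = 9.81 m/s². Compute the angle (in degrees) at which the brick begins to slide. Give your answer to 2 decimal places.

30.96°

At the threshold of sliding, static friction is at its maximum μ_s N and exactly balances the weight component along the incline: mg sin θ = μ_s mg cos θ.
Hence tan θ = μ_s = 0.6, so θ = arctan(0.6) = 30.9638°.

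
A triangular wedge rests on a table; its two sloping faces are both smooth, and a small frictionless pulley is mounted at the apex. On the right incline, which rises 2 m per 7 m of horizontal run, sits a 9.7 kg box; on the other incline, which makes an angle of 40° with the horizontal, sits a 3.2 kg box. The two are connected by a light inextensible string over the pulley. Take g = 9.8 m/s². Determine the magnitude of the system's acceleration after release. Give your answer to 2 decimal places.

Resolve each weight along its own incline: the 9.7 kg mass has component 9.7 × 9.8 × sin 15.95° = 26.115 N down its slope, and the 3.2 kg mass has 3.2 × 9.8 × sin 40° = 20.158 N down its slope.
The 9.7 kg side's 26.115 N exceeds the other side's 20.158 N, so that mass slides down and the 3.2 kg mass slides up. Taking that direction as positive, Newton's second law for the whole system gives 26.115 − 20.158 = (9.7 + 3.2) a, so a = 5.957 / 12.9 = 0.4618 m/s².

0.46 m/s²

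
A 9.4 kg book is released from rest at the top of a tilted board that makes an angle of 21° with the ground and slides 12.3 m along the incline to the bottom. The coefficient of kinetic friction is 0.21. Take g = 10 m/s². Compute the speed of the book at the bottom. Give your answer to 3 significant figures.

The weight component along the incline is mg sin 21° = 33.687 N and the normal force is N = mg cos 21° = 87.757 N.
Friction up the slope is f = μN = 0.21 × 87.757 = 18.429 N, so the net downslope force is 33.687 − 18.429 = 15.258 N and a = 15.258 / 9.4 = 1.6232 m/s².
Starting from rest over a distance of 12.3 m, v² = 2aL = 2 × 1.6232 × 12.3 = 39.9307, so v = 6.3191 m/s.

6.32 m/s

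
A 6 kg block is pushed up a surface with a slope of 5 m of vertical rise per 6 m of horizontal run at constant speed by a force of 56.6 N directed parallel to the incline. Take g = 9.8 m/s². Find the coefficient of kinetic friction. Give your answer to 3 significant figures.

0.420

At constant speed ΣF = 0 along the incline. The applied 56.6 N acts up the slope; the weight component mg sin 39.81° = 37.643 N and kinetic friction μN both act down the slope.
So 56.6 = 37.643 + μ × 45.171, giving μ = (56.6 − 37.643) / 45.171 = 0.4197.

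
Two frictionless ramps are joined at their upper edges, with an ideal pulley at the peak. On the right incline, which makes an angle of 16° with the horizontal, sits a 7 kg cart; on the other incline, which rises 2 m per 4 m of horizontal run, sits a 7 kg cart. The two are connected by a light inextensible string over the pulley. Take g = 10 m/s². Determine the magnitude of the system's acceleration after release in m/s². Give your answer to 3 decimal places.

0.858 m/s²

Resolve each weight along its own incline: the 7 kg mass has component 7 × 10 × sin 16° = 19.295 N down its slope, and the 7 kg mass has 7 × 10 × sin 26.57° = 31.305 N down its slope.
The 7 kg side's 31.305 N exceeds the other side's 19.295 N, so that mass slides down and the 7 kg mass slides up. Taking that direction as positive, Newton's second law for the whole system gives 31.305 − 19.295 = (7 + 7) a, so a = 12.010 / 14 = 0.8579 m/s².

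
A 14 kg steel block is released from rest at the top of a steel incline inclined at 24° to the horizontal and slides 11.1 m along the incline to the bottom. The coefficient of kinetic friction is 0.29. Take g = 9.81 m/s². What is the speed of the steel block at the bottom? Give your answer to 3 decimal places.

The weight component along the incline is mg sin 24° = 55.861 N and the normal force is N = mg cos 24° = 125.466 N.
Friction up the slope is f = μN = 0.29 × 125.466 = 36.385 N, so the net downslope force is 55.861 − 36.385 = 19.476 N and a = 19.476 / 14 = 1.3911 m/s².
Starting from rest over a distance of 11.1 m, v² = 2aL = 2 × 1.3911 × 11.1 = 30.8824, so v = 5.5572 m/s.

5.557 m/s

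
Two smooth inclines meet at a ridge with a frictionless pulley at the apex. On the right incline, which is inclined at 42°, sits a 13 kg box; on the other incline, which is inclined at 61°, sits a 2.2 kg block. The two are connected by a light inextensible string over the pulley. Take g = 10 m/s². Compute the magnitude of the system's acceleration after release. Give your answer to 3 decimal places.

Resolve each weight along its own incline: the 13 kg mass has component 13 × 10 × sin 42° = 86.987 N down its slope, and the 2.2 kg mass has 2.2 × 10 × sin 61° = 19.242 N down its slope.
The 13 kg side's 86.987 N exceeds the other side's 19.242 N, so that mass slides down and the 2.2 kg mass slides up. Taking that direction as positive, Newton's second law for the whole system gives 86.987 − 19.242 = (13 + 2.2) a, so a = 67.745 / 15.2 = 4.4569 m/s².

4.457 m/s²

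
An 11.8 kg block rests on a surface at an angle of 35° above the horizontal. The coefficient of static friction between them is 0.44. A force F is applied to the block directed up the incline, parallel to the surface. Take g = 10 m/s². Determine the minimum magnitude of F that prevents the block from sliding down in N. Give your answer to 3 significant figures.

25.2 N

The normal force is N = mg cos 35° = 96.660 N. With F at its minimum the block is on the verge of sliding down, so static friction is at its maximum μ_s N = 0.44 × 96.660 = 42.530 N and acts up the slope.
Equilibrium along the incline: F + μ_s N = mg sin 35°, so F = 67.682 − 42.530 = 25.152 N.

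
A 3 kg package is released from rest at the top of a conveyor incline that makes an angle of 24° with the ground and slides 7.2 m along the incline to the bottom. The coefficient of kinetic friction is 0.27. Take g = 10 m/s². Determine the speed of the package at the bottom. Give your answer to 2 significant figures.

4.8 m/s

The weight component along the incline is mg sin 24° = 12.202 N and the normal force is N = mg cos 24° = 27.406 N.
Friction up the slope is f = μN = 0.27 × 27.406 = 7.400 N, so the net downslope force is 12.202 − 7.400 = 4.802 N and a = 4.802 / 3 = 1.6007 m/s².
Starting from rest over a distance of 7.2 m, v² = 2aL = 2 × 1.6007 × 7.2 = 23.0501, so v = 4.8011 m/s.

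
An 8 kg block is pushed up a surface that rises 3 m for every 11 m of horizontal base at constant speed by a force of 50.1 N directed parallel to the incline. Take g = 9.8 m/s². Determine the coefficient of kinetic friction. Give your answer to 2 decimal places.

0.39

At constant speed ΣF = 0 along the incline. The applied 50.1 N acts up the slope; the weight component mg sin 15.26° = 20.628 N and kinetic friction μN both act down the slope.
So 50.1 = 20.628 + μ × 75.637, giving μ = (50.1 − 20.628) / 75.637 = 0.3897.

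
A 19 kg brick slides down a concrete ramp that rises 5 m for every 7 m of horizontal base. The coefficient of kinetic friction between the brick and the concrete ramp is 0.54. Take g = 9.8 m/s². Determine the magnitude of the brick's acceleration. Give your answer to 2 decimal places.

1.39 m/s²

Resolving the weight along the incline: the component pulling the brick down the slope is mg sin 35.54° = 19 × 9.8 × 0.5812 = 108.219 N, and the normal force is N = mg cos 35.54° = 19 × 9.8 × 0.8137 = 151.511 N.
Kinetic friction acts up the slope with magnitude f = μN = 0.54 × 151.511 = 81.816 N.
Net force along the incline is 108.219 − 81.816 = 26.403 N, so a = 26.403 / 19 = 1.3896 m/s².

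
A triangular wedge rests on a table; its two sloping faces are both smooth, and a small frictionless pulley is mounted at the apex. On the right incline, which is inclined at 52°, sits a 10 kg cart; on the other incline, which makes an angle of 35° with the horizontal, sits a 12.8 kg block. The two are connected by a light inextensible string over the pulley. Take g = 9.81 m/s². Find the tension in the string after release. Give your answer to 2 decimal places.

Resolve each weight along its own incline: the 10 kg mass has component 10 × 9.81 × sin 52° = 77.304 N down its slope, and the 12.8 kg mass has 12.8 × 9.81 × sin 35° = 72.023 N down its slope.
The 10 kg side's 77.304 N exceeds the other side's 72.023 N, so that mass slides down and the 12.8 kg mass slides up. Taking that direction as positive, Newton's second law for the whole system gives 77.304 − 72.023 = (10 + 12.8) a, so a = 5.281 / 22.8 = 0.2316 m/s².
For the 12.8 kg mass (up-slope positive): T − 72.023 = 12.8 × 0.2316, so T = 74.987 N.

74.99 N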